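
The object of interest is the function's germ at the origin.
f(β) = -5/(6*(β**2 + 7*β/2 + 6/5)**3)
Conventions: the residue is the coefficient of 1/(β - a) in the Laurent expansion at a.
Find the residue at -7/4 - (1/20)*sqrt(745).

The factor β**2 + 7*β/2 + 6/5 splits as (β - a)(β - a') with a = -7/4 - (1/20)*sqrt(745), a' = -7/4 + (1/20)*sqrt(745). At the order-3 pole a set g(β) = (β - a)^3*f(β) = [-5/6] / (β - a')^3.
Order-3 pole: residue = g''(a)/2; g''(-7/4 - (1/20)*sqrt(745)) = (8000/3307949)*sqrt(745), so the residue is (4000/3307949)*sqrt(745).

The residue is (4000/3307949)*sqrt(745).


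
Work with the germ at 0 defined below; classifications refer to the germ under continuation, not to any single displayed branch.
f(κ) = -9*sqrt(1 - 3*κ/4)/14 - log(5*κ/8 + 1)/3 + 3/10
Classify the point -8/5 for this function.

The term (-1/3)*log(1 - κ/(-8/5)) has argument 1 - -8/5/(-8/5) = 0 at -8/5: a logarithmic (infinitely-sheeted) branch point; the remaining terms are analytic or single-valued there.

The point is a logarithmic branch point.


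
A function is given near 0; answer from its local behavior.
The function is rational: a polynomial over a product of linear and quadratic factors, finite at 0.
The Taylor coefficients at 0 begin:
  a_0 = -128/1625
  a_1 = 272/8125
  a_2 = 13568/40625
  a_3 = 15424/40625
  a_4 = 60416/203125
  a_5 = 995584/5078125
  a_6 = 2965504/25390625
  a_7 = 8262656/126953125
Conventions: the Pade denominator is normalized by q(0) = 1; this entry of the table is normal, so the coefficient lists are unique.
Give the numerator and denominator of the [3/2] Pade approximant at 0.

The Pade approximant has numerator coefficients [-128/1625, 38969264/333409375, 456555264/1667046875, 304370176/8335234375]; denominator coefficients [1, -217248/205175, 64244/205175].

Taylor coefficients needed (read off): a_0 = -128/1625, a_1 = 272/8125, a_2 = 13568/40625, a_3 = 15424/40625, a_4 = 60416/203125, a_5 = 995584/5078125.
Write the denominator as Q(z) = 1 + q1*z + q2*z^2. Requiring Q*f - P = O(z^6) with deg P <= 3 kills the coefficients of z^4..z^5 in Q*f:
  z^4: a_4 + q1*a_3 + q2*a_2 = 0, i.e. 60416/203125 + (15424/40625)*q1 + (13568/40625)*q2 = 0.
  z^5: a_5 + q1*a_4 + q2*a_3 = 0, i.e. 995584/5078125 + (60416/203125)*q1 + (15424/40625)*q2 = 0.
Solving this linear system: q1 = -217248/205175, q2 = 64244/205175.
The numerator is Q*f truncated at degree 3: P0 = a_0 = -128/1625; P1 = a_1 + q1*a_0 = 38969264/333409375; P2 = a_2 + q1*a_1 + q2*a_0 = 456555264/1667046875; P3 = a_3 + q1*a_2 + q2*a_1 = 304370176/8335234375.


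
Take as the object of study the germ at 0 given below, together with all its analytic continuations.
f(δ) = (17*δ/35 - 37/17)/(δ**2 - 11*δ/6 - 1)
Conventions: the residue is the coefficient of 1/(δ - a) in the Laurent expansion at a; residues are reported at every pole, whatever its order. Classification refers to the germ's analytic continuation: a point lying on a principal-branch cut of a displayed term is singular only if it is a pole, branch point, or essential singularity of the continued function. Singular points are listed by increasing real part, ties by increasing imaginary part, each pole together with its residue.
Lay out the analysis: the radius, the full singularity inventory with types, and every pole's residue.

Radius of convergence at 0: -11/12 + (1/12)*sqrt(265).
At 11/12 - (1/12)*sqrt(265): a pole of order 1; residue 17/70 + (12361/315350)*sqrt(265).
At 11/12 + (1/12)*sqrt(265): a pole of order 1; residue 17/70 - (12361/315350)*sqrt(265).

Denominator factor (δ**2 - 11*δ/6 - 1): discriminant 265/36, real irrational roots 11/12 + (1/12)*sqrt(265) and 11/12 - (1/12)*sqrt(265); poles of order 1, moduli 11/12 + (1/12)*sqrt(265) and -11/12 + (1/12)*sqrt(265).
The radius of convergence is the smallest modulus among the singular points: -11/12 + (1/12)*sqrt(265).
The factor δ**2 - 11*δ/6 - 1 splits as (δ - a)(δ - a') with a = 11/12 - (1/12)*sqrt(265), a' = 11/12 + (1/12)*sqrt(265). At the order-1 pole a set g(δ) = (δ - a)*f(δ) = [17*δ/35 - 37/17] / (δ - a').
Simple pole: residue = g(a) at a = 11/12 - (1/12)*sqrt(265), which is 17/70 + (12361/315350)*sqrt(265).
The factor δ**2 - 11*δ/6 - 1 splits as (δ - a)(δ - a') with a = 11/12 + (1/12)*sqrt(265), a' = 11/12 - (1/12)*sqrt(265). At the order-1 pole a set g(δ) = (δ - a)*f(δ) = [17*δ/35 - 37/17] / (δ - a').
Simple pole: residue = g(a) at a = 11/12 + (1/12)*sqrt(265), which is 17/70 - (12361/315350)*sqrt(265).
List the singular points by increasing real part (a conjugate pair: the negative imaginary part first).


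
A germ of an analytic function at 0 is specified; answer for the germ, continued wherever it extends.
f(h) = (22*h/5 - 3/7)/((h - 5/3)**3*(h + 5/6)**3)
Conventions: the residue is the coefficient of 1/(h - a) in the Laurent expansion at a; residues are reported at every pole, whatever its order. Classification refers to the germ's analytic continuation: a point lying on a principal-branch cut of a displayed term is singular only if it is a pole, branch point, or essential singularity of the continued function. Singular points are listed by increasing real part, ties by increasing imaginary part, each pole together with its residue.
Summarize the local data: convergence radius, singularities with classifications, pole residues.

Radius of convergence at 0: 5/6.
At -5/6: a pole of order 3; residue -1888/21875.
At 5/3: a pole of order 3; residue 1888/21875.

Denominator factor (h + 5/6)^3: pole of order 3 at -5/6, modulus 5/6.
Denominator factor (h - 5/3)^3: pole of order 3 at 5/3, modulus 5/3.
The radius of convergence is the smallest modulus among the singular points: 5/6.
At the order-3 pole -5/6 set g(h) = (h - (-5/6))^3*f(h) = (22*h/5 - 3/7)/(h - 5/3)**3.
Order-3 pole: residue = g''(a)/2; g''(-5/6) = -3776/21875, so the residue is -1888/21875.
At the order-3 pole 5/3 set g(h) = (h - (5/3))^3*f(h) = (22*h/5 - 3/7)/(h + 5/6)**3.
Order-3 pole: residue = g''(a)/2; g''(5/3) = 3776/21875, so the residue is 1888/21875.
List the singular points by increasing real part (a conjugate pair: the negative imaginary part first).


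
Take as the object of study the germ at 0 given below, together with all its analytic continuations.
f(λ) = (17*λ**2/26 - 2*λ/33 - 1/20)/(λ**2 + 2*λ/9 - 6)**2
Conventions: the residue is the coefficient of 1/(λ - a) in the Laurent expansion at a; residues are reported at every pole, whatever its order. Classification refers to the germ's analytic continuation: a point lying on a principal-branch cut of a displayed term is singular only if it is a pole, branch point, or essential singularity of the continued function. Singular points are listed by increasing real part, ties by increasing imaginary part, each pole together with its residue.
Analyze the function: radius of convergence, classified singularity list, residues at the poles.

Denominator factor (λ**2 + 2*λ/9 - 6)^2: discriminant 1948/81, real irrational roots -1/9 + (1/9)*sqrt(487) and -1/9 - (1/9)*sqrt(487); poles of order 2, moduli -1/9 + (1/9)*sqrt(487) and 1/9 + (1/9)*sqrt(487).
The radius of convergence is the smallest modulus among the singular points: -1/9 + (1/9)*sqrt(487).
The factor λ**2 + 2*λ/9 - 6 splits as (λ - a)(λ - a') with a = -1/9 - (1/9)*sqrt(487), a' = -1/9 + (1/9)*sqrt(487). At the order-2 pole a set g(λ) = (λ - a)^2*f(λ) = [17*λ**2/26 - 2*λ/33 - 1/20] / (λ - a')^2.
Order-2 pole: residue = g'(a); g'(-1/9 - (1/9)*sqrt(487)) = -(8269587/2713213360)*sqrt(487), so the residue is -(8269587/2713213360)*sqrt(487).
The factor λ**2 + 2*λ/9 - 6 splits as (λ - a)(λ - a') with a = -1/9 + (1/9)*sqrt(487), a' = -1/9 - (1/9)*sqrt(487). At the order-2 pole a set g(λ) = (λ - a)^2*f(λ) = [17*λ**2/26 - 2*λ/33 - 1/20] / (λ - a')^2.
Order-2 pole: residue = g'(a); g'(-1/9 + (1/9)*sqrt(487)) = (8269587/2713213360)*sqrt(487), so the residue is (8269587/2713213360)*sqrt(487).
List the singular points by increasing real part (a conjugate pair: the negative imaginary part first).

Radius of convergence at 0: -1/9 + (1/9)*sqrt(487).
At -1/9 - (1/9)*sqrt(487): a pole of order 2; residue -(8269587/2713213360)*sqrt(487).
At -1/9 + (1/9)*sqrt(487): a pole of order 2; residue (8269587/2713213360)*sqrt(487).


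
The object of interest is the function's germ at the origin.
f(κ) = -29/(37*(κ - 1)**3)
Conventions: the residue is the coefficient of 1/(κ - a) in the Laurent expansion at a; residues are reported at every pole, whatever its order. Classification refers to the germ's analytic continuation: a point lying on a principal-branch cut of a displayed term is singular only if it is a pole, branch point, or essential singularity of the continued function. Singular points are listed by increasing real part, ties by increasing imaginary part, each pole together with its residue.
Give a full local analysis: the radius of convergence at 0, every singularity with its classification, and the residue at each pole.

Radius of convergence at 0: 1.
At 1: a pole of order 3; residue 0.

Denominator factor (κ - 1)^3: pole of order 3 at 1, modulus 1.
The radius of convergence is the smallest modulus among the singular points: 1.
At the order-3 pole 1 set g(κ) = (κ - (1))^3*f(κ) = -29/37.
Order-3 pole: residue = g''(a)/2; g''(1) = 0, so the residue is 0.


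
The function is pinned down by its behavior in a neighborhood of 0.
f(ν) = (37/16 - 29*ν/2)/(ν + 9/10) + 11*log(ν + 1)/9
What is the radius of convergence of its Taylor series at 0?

Denominator factor (ν + 9/10): pole of order 1 at -9/10, modulus 9/10.
Branch term (11/9)*log(1 - ν/(-1)): its argument vanishes at ν = -1, a logarithmic branch point, modulus 1.
The radius of convergence is the smallest modulus among the singular points: 9/10.

The radius of convergence is 9/10.


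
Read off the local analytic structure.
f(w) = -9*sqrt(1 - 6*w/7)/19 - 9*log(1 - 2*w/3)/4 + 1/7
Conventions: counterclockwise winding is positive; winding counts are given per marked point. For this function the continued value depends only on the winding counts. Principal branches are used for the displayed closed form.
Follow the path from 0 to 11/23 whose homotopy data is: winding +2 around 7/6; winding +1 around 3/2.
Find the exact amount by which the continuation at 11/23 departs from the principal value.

The rational part is single-valued and drops out of the difference; each branch term changes only by its own monodromy.
(-9/19)*sqrt(1 - w/(7/6)): winding +2 is even, the square root returns to the same sheet, contribution 0.
(-9/4)*log(1 - w/(3/2)): each positive loop around 3/2 adds 2*pi*i to the log, so winding +1 contributes (-9/4)*(1)*2*pi*i = -(9/2)*pi*i.
Summing the contributions at w = 11/23 gives -(9/2)*pi*i.

Continued minus principal equals -(9/2)*pi*i.


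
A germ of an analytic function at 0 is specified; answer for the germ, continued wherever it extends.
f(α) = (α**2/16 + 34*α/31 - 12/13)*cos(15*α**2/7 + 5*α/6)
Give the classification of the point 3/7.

The point is a regular point.

There is no denominator, hence no pole anywhere.
The factor cos(15*α**2/7 + 5*α/6) is entire.
So the germ continues analytically to 3/7.


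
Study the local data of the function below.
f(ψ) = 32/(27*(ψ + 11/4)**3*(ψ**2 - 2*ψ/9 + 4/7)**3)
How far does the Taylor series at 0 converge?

The radius of convergence is (2/7)*sqrt(7).

Denominator factor (ψ + 11/4)^3: pole of order 3 at -11/4, modulus 11/4.
Denominator factor (ψ**2 - 2*ψ/9 + 4/7)^3: discriminant -1268/567, complex-conjugate roots (1/9) + ((1/63)*sqrt(2219))*i and (1/9) - ((1/63)*sqrt(2219))*i; poles of order 3, moduli (2/7)*sqrt(7) and (2/7)*sqrt(7).
The radius of convergence is the smallest modulus among the singular points: (2/7)*sqrt(7).


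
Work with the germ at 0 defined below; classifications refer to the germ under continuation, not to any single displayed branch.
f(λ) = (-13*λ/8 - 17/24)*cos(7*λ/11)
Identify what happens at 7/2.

There is no denominator, hence no pole anywhere.
The factor cos(7*λ/11) is entire.
So the germ continues analytically to 7/2.

The point is a regular point.


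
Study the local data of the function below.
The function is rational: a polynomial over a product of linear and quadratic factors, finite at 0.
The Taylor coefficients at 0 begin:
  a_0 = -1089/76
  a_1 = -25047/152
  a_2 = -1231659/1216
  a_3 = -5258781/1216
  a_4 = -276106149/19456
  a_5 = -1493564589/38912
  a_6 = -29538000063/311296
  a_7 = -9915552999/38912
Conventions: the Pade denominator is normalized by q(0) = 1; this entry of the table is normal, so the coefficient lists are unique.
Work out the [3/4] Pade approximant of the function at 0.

Taylor coefficients needed (read off): a_0 = -1089/76, a_1 = -25047/152, a_2 = -1231659/1216, a_3 = -5258781/1216, a_4 = -276106149/19456, a_5 = -1493564589/38912, a_6 = -29538000063/311296, a_7 = -9915552999/38912.
Write the denominator as Q(θ) = 1 + q1*θ + q2*θ^2 + q3*θ^3 + q4*θ^4. Requiring Q*f - P = O(θ^8) with deg P <= 3 kills the coefficients of θ^4..θ^7 in Q*f:
  θ^4: a_4 + q1*a_3 + q2*a_2 + q3*a_1 + q4*a_0 = 0, i.e. -276106149/19456 + (-5258781/1216)*q1 + (-1231659/1216)*q2 + (-25047/152)*q3 + (-1089/76)*q4 = 0.
  θ^5: a_5 + q1*a_4 + q2*a_3 + q3*a_2 + q4*a_1 = 0, i.e. -1493564589/38912 + (-276106149/19456)*q1 + (-5258781/1216)*q2 + (-1231659/1216)*q3 + (-25047/152)*q4 = 0.
  θ^6: a_6 + q1*a_5 + q2*a_4 + q3*a_3 + q4*a_2 = 0, i.e. -29538000063/311296 + (-1493564589/38912)*q1 + (-276106149/19456)*q2 + (-5258781/1216)*q3 + (-1231659/1216)*q4 = 0.
  θ^7: a_7 + q1*a_6 + q2*a_5 + q3*a_4 + q4*a_3 = 0, i.e. -9915552999/38912 + (-29538000063/311296)*q1 + (-1493564589/38912)*q2 + (-276106149/19456)*q3 + (-5258781/1216)*q4 = 0.
Solving this linear system: q1 = -949518835/110447834, q2 = 4116531731/126226096, q3 = -145478286073/2208956680, q4 = 8587334421/152341840.
The numerator is Q*f truncated at degree 3: P0 = a_0 = -1089/76; P1 = a_1 + q1*a_0 = -43645929723/1049254423; P2 = a_2 + q1*a_1 + q2*a_0 = -66671292699/1049254423; P3 = a_3 + q1*a_2 + q2*a_1 + q3*a_0 = -247822701984/5246272115.

The Pade approximant has numerator coefficients [-1089/76, -43645929723/1049254423, -66671292699/1049254423, -247822701984/5246272115]; denominator coefficients [1, -949518835/110447834, 4116531731/126226096, -145478286073/2208956680, 8587334421/152341840].


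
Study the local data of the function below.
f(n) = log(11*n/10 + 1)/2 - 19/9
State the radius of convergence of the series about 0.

The radius of convergence is 10/11.

Branch term (1/2)*log(1 - n/(-10/11)): its argument vanishes at n = -10/11, a logarithmic branch point, modulus 10/11.
The radius of convergence is the smallest modulus among the singular points: 10/11.


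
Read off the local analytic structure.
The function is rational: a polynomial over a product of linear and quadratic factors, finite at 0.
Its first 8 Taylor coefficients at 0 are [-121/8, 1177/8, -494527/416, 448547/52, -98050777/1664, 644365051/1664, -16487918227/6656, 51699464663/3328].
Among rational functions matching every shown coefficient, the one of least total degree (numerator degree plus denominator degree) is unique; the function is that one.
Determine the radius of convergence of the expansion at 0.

The radius of convergence is 2/11.

No rational of total degree below 4 reproduces all 8 coefficients; solving the [2/2] Pade equations on them gives f(ξ) = (-12*ξ**2/13 - 7*ξ/11 - 1/2)/(ξ + 2/11)**2, whose expansion matches every shown term.
Denominator factor (ξ + 2/11)^2: pole of order 2 at -2/11, modulus 2/11.
The radius of convergence is the smallest modulus among the singular points: 2/11.


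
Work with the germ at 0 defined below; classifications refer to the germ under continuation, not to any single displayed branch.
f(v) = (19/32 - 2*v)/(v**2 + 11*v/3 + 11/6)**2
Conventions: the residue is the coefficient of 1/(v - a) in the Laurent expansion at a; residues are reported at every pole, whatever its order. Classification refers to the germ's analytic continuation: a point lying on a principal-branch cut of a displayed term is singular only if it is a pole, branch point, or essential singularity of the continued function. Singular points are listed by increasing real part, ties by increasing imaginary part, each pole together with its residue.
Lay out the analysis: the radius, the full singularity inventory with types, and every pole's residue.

Radius of convergence at 0: 11/6 - (1/6)*sqrt(55).
At -11/6 - (1/6)*sqrt(55): a pole of order 2; residue (3681/48400)*sqrt(55).
At -11/6 + (1/6)*sqrt(55): a pole of order 2; residue -(3681/48400)*sqrt(55).

Denominator factor (v**2 + 11*v/3 + 11/6)^2: discriminant 55/9, real irrational roots -11/6 + (1/6)*sqrt(55) and -11/6 - (1/6)*sqrt(55); poles of order 2, moduli 11/6 - (1/6)*sqrt(55) and 11/6 + (1/6)*sqrt(55).
The radius of convergence is the smallest modulus among the singular points: 11/6 - (1/6)*sqrt(55).
The factor v**2 + 11*v/3 + 11/6 splits as (v - a)(v - a') with a = -11/6 - (1/6)*sqrt(55), a' = -11/6 + (1/6)*sqrt(55). At the order-2 pole a set g(v) = (v - a)^2*f(v) = [19/32 - 2*v] / (v - a')^2.
Order-2 pole: residue = g'(a); g'(-11/6 - (1/6)*sqrt(55)) = (3681/48400)*sqrt(55), so the residue is (3681/48400)*sqrt(55).
The factor v**2 + 11*v/3 + 11/6 splits as (v - a)(v - a') with a = -11/6 + (1/6)*sqrt(55), a' = -11/6 - (1/6)*sqrt(55). At the order-2 pole a set g(v) = (v - a)^2*f(v) = [19/32 - 2*v] / (v - a')^2.
Order-2 pole: residue = g'(a); g'(-11/6 + (1/6)*sqrt(55)) = -(3681/48400)*sqrt(55), so the residue is -(3681/48400)*sqrt(55).
List the singular points by increasing real part (a conjugate pair: the negative imaginary part first).


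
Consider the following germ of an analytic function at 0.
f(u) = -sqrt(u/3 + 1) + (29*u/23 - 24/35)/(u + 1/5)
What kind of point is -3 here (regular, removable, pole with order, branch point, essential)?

The term (-1)*sqrt(1 - u/(-3)) has argument 1 - -3/(-3) = 0 at -3: a square-root (algebraic, two-sheeted) branch point; the remaining terms are analytic or single-valued there.

The point is an algebraic (square-root) branch point.


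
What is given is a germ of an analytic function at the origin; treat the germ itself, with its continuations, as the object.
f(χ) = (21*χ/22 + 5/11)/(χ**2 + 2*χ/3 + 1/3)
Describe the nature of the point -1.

Denominator factors: χ**2 + 2*χ/3 + 1/3 = 2/3 at χ = -1 — none vanishes.
So the germ continues analytically to -1.

The point is a regular point.


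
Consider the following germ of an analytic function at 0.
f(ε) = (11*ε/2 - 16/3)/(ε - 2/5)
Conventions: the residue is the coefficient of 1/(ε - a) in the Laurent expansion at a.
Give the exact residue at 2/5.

At the order-1 pole 2/5 set g(ε) = (ε - (2/5))*f(ε) = 11*ε/2 - 16/3.
Simple pole: residue = g(a) at a = 2/5, which is -47/15.

The residue is -47/15.


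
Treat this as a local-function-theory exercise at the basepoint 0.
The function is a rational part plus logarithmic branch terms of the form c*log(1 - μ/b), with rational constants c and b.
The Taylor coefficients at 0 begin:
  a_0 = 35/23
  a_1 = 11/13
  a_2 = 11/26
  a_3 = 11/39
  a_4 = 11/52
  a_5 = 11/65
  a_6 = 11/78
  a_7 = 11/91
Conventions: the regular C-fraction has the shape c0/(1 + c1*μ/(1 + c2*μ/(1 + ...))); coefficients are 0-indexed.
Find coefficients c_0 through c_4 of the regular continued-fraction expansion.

The regular C-fraction coefficients are [35/23, -253/455, 51/910, 455/306, -304/153].

Taylor coefficients (read off): a_0 = 35/23, a_1 = 11/13, a_2 = 11/26, a_3 = 11/39, a_4 = 11/52.
c0 = a_0 = 35/23. Peel one level at a time: if S = 1 + c*μ/S' with S'(0) = 1, then c is the μ-coefficient of S and S' = c*μ/(S - 1).
S_1 = c0/f = 1 + (-253/455)*μ + (12903/414050)*μ^2 + ...; c1 = -253/455.
S_2 = c1*μ/(S_1 - 1) = 1 + (51/910)*μ + (-1/12)*μ^2 + ...; c2 = 51/910.
S_3 = c2*μ/(S_2 - 1) = 1 + (455/306)*μ + (69160/23409)*μ^2 + ...; c3 = 455/306.
S_4 = c3*μ/(S_3 - 1) = 1 + (-304/153)*μ + ...; c4 = -304/153.


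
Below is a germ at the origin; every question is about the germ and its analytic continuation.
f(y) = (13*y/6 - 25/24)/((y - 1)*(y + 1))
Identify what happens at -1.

The point is a pole of order 1.

The denominator factor y + 1 vanishes at -1 and appears to the power 1; the numerator there equals -77/24, nonzero, and no other factor vanishes.
Hence a pole whose order is the multiplicity, 1.


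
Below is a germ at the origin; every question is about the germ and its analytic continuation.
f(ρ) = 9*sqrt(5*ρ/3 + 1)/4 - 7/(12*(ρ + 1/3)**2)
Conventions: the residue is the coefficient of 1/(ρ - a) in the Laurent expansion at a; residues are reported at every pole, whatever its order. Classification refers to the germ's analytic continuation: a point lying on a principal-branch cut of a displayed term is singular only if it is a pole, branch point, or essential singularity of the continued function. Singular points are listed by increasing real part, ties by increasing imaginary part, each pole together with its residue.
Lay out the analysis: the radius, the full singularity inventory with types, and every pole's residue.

Denominator factor (ρ + 1/3)^2: pole of order 2 at -1/3, modulus 1/3.
Branch term (9/4)*sqrt(1 - ρ/(-3/5)): its argument vanishes at ρ = -3/5, a square-root branch point, modulus 3/5.
The radius of convergence is the smallest modulus among the singular points: 1/3.
The branch term is analytic at -1/3 and contributes nothing to the residue; only the rational part matters.
At the order-2 pole -1/3 set g(ρ) = (ρ - (-1/3))^2*(rational part) = -7/12.
Order-2 pole: residue = g'(a); g'(-1/3) = 0, so the residue is 0.
List the singular points by increasing real part (a conjugate pair: the negative imaginary part first).

Radius of convergence at 0: 1/3.
At -3/5: an algebraic (square-root) branch point.
At -1/3: a pole of order 2; residue 0.


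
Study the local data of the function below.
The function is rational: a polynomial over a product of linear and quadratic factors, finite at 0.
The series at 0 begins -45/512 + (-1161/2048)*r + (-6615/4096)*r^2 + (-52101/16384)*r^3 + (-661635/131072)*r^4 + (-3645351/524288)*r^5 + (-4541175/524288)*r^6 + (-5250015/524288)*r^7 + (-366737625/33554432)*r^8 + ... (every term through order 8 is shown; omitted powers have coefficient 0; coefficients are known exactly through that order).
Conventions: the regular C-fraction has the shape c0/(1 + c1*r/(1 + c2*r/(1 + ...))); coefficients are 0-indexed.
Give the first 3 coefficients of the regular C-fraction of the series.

The regular C-fraction coefficients are [-45/512, -129/20, 3097/860].

Taylor coefficients (read off): a_0 = -45/512, a_1 = -1161/2048, a_2 = -6615/4096.
c0 = a_0 = -45/512. Peel one level at a time: if S = 1 + c*r/S' with S'(0) = 1, then c is the r-coefficient of S and S' = c*r/(S - 1).
S_1 = c0/f = 1 + (-129/20)*r + (9291/400)*r^2 + ...; c1 = -129/20.
S_2 = c1*r/(S_1 - 1) = 1 + (3097/860)*r + ...; c2 = 3097/860.


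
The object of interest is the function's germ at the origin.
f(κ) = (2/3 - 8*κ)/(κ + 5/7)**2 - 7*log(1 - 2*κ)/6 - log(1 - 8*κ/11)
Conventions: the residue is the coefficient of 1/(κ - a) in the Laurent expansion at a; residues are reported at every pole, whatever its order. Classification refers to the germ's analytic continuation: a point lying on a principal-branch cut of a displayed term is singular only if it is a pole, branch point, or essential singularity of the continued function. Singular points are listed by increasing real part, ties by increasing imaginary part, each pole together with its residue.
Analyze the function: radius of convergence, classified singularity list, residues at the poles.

Denominator factor (κ + 5/7)^2: pole of order 2 at -5/7, modulus 5/7.
Branch term (-7/6)*log(1 - κ/(1/2)): its argument vanishes at κ = 1/2, a logarithmic branch point, modulus 1/2.
Branch term (-1)*log(1 - κ/(11/8)): its argument vanishes at κ = 11/8, a logarithmic branch point, modulus 11/8.
The radius of convergence is the smallest modulus among the singular points: 1/2.
The branch terms are analytic at -5/7 and contribute nothing to the residue; only the rational part matters.
At the order-2 pole -5/7 set g(κ) = (κ - (-5/7))^2*(rational part) = 2/3 - 8*κ.
Order-2 pole: residue = g'(a); g'(-5/7) = -8, so the residue is -8.
List the singular points by increasing real part (a conjugate pair: the negative imaginary part first).

Radius of convergence at 0: 1/2.
At -5/7: a pole of order 2; residue -8.
At 1/2: a logarithmic branch point.
At 11/8: a logarithmic branch point.


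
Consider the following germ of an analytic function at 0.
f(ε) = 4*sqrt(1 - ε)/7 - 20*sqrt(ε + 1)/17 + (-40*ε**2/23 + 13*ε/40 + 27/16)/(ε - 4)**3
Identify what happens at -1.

The term (-20/17)*sqrt(1 - ε/(-1)) has argument 1 - -1/(-1) = 0 at -1: a square-root (algebraic, two-sheeted) branch point; the remaining terms are analytic or single-valued there.

The point is an algebraic (square-root) branch point.


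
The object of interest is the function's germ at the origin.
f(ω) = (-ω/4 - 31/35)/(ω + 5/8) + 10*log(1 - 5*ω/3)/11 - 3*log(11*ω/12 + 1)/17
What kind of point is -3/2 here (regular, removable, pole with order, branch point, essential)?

Denominator factors: ω + 5/8 = -7/8 at ω = -3/2 — none vanishes.
Branch term log(1 - ω/(3/5)): argument at -3/2 is 7/2, nonzero, so -3/2 is not its branch point (a point on a principal cut is still regular for the continued germ).
Branch term log(1 - ω/(-12/11)): argument at -3/2 is -3/8, nonzero, so -3/2 is not its branch point (a point on a principal cut is still regular for the continued germ).
So the germ continues analytically to -3/2.

The point is a regular point.


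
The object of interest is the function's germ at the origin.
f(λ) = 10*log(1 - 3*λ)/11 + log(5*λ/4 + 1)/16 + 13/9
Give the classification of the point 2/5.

The point is a regular point.

There is no denominator, hence no pole anywhere.
Branch term log(1 - λ/(1/3)): argument at 2/5 is -1/5, nonzero, so 2/5 is not its branch point (a point on a principal cut is still regular for the continued germ).
Branch term log(1 - λ/(-4/5)): argument at 2/5 is 3/2, nonzero, so 2/5 is not its branch point (a point on a principal cut is still regular for the continued germ).
So the germ continues analytically to 2/5.


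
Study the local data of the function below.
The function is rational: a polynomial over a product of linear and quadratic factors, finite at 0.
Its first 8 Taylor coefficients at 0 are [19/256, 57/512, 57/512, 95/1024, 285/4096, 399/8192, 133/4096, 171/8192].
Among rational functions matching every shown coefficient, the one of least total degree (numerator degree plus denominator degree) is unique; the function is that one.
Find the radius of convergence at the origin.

The radius of convergence is 2.

No rational of total degree below 3 reproduces all 8 coefficients; solving the [0/3] Pade equations on them gives f(h) = -19/(32*(h - 2)**3), whose expansion matches every shown term.
Denominator factor (h - 2)^3: pole of order 3 at 2, modulus 2.
The radius of convergence is the smallest modulus among the singular points: 2.


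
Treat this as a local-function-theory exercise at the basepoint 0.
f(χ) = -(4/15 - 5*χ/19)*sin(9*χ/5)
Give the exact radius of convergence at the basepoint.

The factor -sin(9*χ/5) is entire and contributes no finite singular point.
The polynomial part has no poles.
No finite singular points: the Taylor series at 0 converges everywhere.

The radius of convergence is infinite.


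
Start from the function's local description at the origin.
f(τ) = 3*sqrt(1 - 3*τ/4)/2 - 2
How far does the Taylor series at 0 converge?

The radius of convergence is 4/3.

Branch term (3/2)*sqrt(1 - τ/(4/3)): its argument vanishes at τ = 4/3, a square-root branch point, modulus 4/3.
The radius of convergence is the smallest modulus among the singular points: 4/3.


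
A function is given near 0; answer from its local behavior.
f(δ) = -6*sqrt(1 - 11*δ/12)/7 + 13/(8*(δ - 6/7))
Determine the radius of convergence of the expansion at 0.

The radius of convergence is 6/7.

Denominator factor (δ - 6/7): pole of order 1 at 6/7, modulus 6/7.
Branch term (-6/7)*sqrt(1 - δ/(12/11)): its argument vanishes at δ = 12/11, a square-root branch point, modulus 12/11.
The radius of convergence is the smallest modulus among the singular points: 6/7.


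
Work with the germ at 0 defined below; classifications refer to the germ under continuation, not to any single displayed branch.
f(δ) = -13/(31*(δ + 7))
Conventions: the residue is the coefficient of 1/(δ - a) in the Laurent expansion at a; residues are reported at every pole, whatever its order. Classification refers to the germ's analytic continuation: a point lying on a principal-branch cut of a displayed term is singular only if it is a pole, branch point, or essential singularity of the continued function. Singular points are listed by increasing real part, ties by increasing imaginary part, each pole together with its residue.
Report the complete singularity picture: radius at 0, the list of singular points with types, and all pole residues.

Denominator factor (δ + 7): pole of order 1 at -7, modulus 7.
The radius of convergence is the smallest modulus among the singular points: 7.
At the order-1 pole -7 set g(δ) = (δ - (-7))*f(δ) = -13/31.
Simple pole: residue = g(a) at a = -7, which is -13/31.

Radius of convergence at 0: 7.
At -7: a pole of order 1; residue -13/31.


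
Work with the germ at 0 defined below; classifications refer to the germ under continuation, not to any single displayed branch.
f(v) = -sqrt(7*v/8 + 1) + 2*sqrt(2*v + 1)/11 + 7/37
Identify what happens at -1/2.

The term (2/11)*sqrt(1 - v/(-1/2)) has argument 1 - -1/2/(-1/2) = 0 at -1/2: a square-root (algebraic, two-sheeted) branch point; the remaining terms are analytic or single-valued there.

The point is an algebraic (square-root) branch point.


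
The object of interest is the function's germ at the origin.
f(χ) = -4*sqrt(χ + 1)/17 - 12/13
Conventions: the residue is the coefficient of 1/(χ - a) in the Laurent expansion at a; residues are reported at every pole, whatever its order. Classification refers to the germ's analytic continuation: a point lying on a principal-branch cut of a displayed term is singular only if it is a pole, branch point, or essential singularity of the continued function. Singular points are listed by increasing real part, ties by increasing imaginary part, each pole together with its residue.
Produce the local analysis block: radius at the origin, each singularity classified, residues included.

Branch term (-4/17)*sqrt(1 - χ/(-1)): its argument vanishes at χ = -1, a square-root branch point, modulus 1.
The radius of convergence is the smallest modulus among the singular points: 1.

Radius of convergence at 0: 1.
At -1: an algebraic (square-root) branch point.


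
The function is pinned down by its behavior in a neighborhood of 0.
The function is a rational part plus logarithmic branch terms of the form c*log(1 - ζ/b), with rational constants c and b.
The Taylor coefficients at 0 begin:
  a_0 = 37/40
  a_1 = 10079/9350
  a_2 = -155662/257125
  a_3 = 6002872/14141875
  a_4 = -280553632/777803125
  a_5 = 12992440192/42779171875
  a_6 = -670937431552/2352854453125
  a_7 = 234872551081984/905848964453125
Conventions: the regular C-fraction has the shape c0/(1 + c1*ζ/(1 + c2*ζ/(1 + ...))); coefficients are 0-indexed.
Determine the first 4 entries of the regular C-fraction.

The regular C-fraction coefficients are [37/40, -40316/34595, 120433552/69736601, 37870927608/834521717293].

Taylor coefficients (read off): a_0 = 37/40, a_1 = 10079/9350, a_2 = -155662/257125, a_3 = 6002872/14141875.
c0 = a_0 = 37/40. Peel one level at a time: if S = 1 + c*ζ/S' with S'(0) = 1, then c is the ζ-coefficient of S and S' = c*ζ/(S - 1).
S_1 = c0/f = 1 + (-40316/34595)*ζ + (481734208/239362805)*ζ^2 + ...; c1 = -40316/34595.
S_2 = c1*ζ/(S_1 - 1) = 1 + (120433552/69736601)*ζ + (-963330432/12291935161)*ζ^2 + ...; c2 = 120433552/69736601.
S_3 = c2*ζ/(S_2 - 1) = 1 + (37870927608/834521717293)*ζ + ...; c3 = 37870927608/834521717293.


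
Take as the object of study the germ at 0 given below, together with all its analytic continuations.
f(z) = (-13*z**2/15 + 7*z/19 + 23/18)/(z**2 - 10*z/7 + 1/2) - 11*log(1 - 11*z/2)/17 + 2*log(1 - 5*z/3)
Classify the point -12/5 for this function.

The point is a regular point.

Denominator factors: z**2 - 10*z/7 + 1/2 = 3391/350 at z = -12/5 — none vanishes.
Branch term log(1 - z/(2/11)): argument at -12/5 is 71/5, nonzero, so -12/5 is not its branch point (a point on a principal cut is still regular for the continued germ).
Branch term log(1 - z/(3/5)): argument at -12/5 is 5, nonzero, so -12/5 is not its branch point (a point on a principal cut is still regular for the continued germ).
So the germ continues analytically to -12/5.


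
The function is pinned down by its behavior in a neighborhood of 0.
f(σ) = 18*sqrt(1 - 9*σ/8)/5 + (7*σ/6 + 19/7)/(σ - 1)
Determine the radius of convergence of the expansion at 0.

Denominator factor (σ - 1): pole of order 1 at 1, modulus 1.
Branch term (18/5)*sqrt(1 - σ/(8/9)): its argument vanishes at σ = 8/9, a square-root branch point, modulus 8/9.
The radius of convergence is the smallest modulus among the singular points: 8/9.

The radius of convergence is 8/9.


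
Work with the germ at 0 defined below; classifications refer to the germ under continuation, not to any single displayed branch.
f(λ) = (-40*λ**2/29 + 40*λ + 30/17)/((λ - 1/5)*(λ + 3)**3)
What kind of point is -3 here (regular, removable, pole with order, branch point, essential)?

The point is a pole of order 3.

The denominator factor λ + 3 vanishes at -3 and appears to the power 3; the numerator there equals -64410/493, nonzero, and no other factor vanishes.
Hence a pole whose order is the multiplicity, 3.


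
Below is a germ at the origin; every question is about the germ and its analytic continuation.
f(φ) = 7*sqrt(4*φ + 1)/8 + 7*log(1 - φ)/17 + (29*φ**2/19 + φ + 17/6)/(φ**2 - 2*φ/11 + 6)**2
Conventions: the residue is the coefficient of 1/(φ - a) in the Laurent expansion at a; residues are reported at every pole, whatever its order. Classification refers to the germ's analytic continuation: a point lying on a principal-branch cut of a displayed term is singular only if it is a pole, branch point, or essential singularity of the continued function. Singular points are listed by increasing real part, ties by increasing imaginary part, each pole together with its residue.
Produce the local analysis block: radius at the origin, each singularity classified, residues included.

Radius of convergence at 0: 1/4.
At -1/4: an algebraic (square-root) branch point.
At (1/11) - ((5/11)*sqrt(29))*i: a pole of order 2; residue ((1833271/47937000)*sqrt(29))*i.
At (1/11) + ((5/11)*sqrt(29))*i: a pole of order 2; residue -((1833271/47937000)*sqrt(29))*i.
At 1: a logarithmic branch point.

Denominator factor (φ**2 - 2*φ/11 + 6)^2: discriminant -2900/121, complex-conjugate roots (1/11) + ((5/11)*sqrt(29))*i and (1/11) - ((5/11)*sqrt(29))*i; poles of order 2, moduli sqrt(6) and sqrt(6).
Branch term (7/8)*sqrt(1 - φ/(-1/4)): its argument vanishes at φ = -1/4, a square-root branch point, modulus 1/4.
Branch term (7/17)*log(1 - φ/(1)): its argument vanishes at φ = 1, a logarithmic branch point, modulus 1.
The radius of convergence is the smallest modulus among the singular points: 1/4.
The branch terms are analytic at (1/11) - ((5/11)*sqrt(29))*i and contribute nothing to the residue; only the rational part matters.
The factor φ**2 - 2*φ/11 + 6 splits as (φ - a)(φ - a') with a = (1/11) - ((5/11)*sqrt(29))*i, a' = (1/11) + ((5/11)*sqrt(29))*i. At the order-2 pole a set g(φ) = (φ - a)^2*(rational part) = [29*φ**2/19 + φ + 17/6] / (φ - a')^2.
Order-2 pole: residue = g'(a); g'((1/11) - ((5/11)*sqrt(29))*i) = ((1833271/47937000)*sqrt(29))*i, so the residue is ((1833271/47937000)*sqrt(29))*i.
The branch terms are analytic at (1/11) + ((5/11)*sqrt(29))*i and contribute nothing to the residue; only the rational part matters.
The factor φ**2 - 2*φ/11 + 6 splits as (φ - a)(φ - a') with a = (1/11) + ((5/11)*sqrt(29))*i, a' = (1/11) - ((5/11)*sqrt(29))*i. At the order-2 pole a set g(φ) = (φ - a)^2*(rational part) = [29*φ**2/19 + φ + 17/6] / (φ - a')^2.
Order-2 pole: residue = g'(a); g'((1/11) + ((5/11)*sqrt(29))*i) = -((1833271/47937000)*sqrt(29))*i, so the residue is -((1833271/47937000)*sqrt(29))*i.
List the singular points by increasing real part (a conjugate pair: the negative imaginary part first).


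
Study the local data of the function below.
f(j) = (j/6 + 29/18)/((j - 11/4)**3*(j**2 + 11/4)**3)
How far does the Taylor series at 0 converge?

Denominator factor (j - 11/4)^3: pole of order 3 at 11/4, modulus 11/4.
Denominator factor (j**2 + 11/4)^3: discriminant -11, complex-conjugate roots ((1/2)*sqrt(11))*i and -((1/2)*sqrt(11))*i; poles of order 3, moduli (1/2)*sqrt(11) and (1/2)*sqrt(11).
The radius of convergence is the smallest modulus among the singular points: (1/2)*sqrt(11).

The radius of convergence is (1/2)*sqrt(11).


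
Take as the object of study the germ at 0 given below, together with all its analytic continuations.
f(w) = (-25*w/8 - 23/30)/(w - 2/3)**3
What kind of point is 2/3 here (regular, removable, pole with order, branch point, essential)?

The denominator factor w - 2/3 vanishes at 2/3 and appears to the power 3; the numerator there equals -57/20, nonzero, and no other factor vanishes.
Hence a pole whose order is the multiplicity, 3.

The point is a pole of order 3.


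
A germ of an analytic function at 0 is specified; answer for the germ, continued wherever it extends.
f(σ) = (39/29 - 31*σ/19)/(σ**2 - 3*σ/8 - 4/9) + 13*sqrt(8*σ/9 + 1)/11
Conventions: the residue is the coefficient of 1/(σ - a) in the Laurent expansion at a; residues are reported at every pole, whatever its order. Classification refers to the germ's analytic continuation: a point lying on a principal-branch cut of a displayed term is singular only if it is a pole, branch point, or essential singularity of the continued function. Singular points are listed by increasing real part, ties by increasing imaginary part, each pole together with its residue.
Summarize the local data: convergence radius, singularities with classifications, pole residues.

Denominator factor (σ**2 - 3*σ/8 - 4/9): discriminant 1105/576, real irrational roots 3/16 + (1/48)*sqrt(1105) and 3/16 - (1/48)*sqrt(1105); poles of order 1, moduli 3/16 + (1/48)*sqrt(1105) and -3/16 + (1/48)*sqrt(1105).
Branch term (13/11)*sqrt(1 - σ/(-9/8)): its argument vanishes at σ = -9/8, a square-root branch point, modulus 9/8.
The radius of convergence is the smallest modulus among the singular points: -3/16 + (1/48)*sqrt(1105).
The branch term is analytic at 3/16 - (1/48)*sqrt(1105) and contributes nothing to the residue; only the rational part matters.
The factor σ**2 - 3*σ/8 - 4/9 splits as (σ - a)(σ - a') with a = 3/16 - (1/48)*sqrt(1105), a' = 3/16 + (1/48)*sqrt(1105). At the order-1 pole a set g(σ) = (σ - a)*(rational part) = [39/29 - 31*σ/19] / (σ - a').
Simple pole: residue = g(a) at a = 3/16 - (1/48)*sqrt(1105), which is -31/38 - (27477/1217710)*sqrt(1105).
The branch term is analytic at 3/16 + (1/48)*sqrt(1105) and contributes nothing to the residue; only the rational part matters.
The factor σ**2 - 3*σ/8 - 4/9 splits as (σ - a)(σ - a') with a = 3/16 + (1/48)*sqrt(1105), a' = 3/16 - (1/48)*sqrt(1105). At the order-1 pole a set g(σ) = (σ - a)*(rational part) = [39/29 - 31*σ/19] / (σ - a').
Simple pole: residue = g(a) at a = 3/16 + (1/48)*sqrt(1105), which is -31/38 + (27477/1217710)*sqrt(1105).
List the singular points by increasing real part (a conjugate pair: the negative imaginary part first).

Radius of convergence at 0: -3/16 + (1/48)*sqrt(1105).
At -9/8: an algebraic (square-root) branch point.
At 3/16 - (1/48)*sqrt(1105): a pole of order 1; residue -31/38 - (27477/1217710)*sqrt(1105).
At 3/16 + (1/48)*sqrt(1105): a pole of order 1; residue -31/38 + (27477/1217710)*sqrt(1105).
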